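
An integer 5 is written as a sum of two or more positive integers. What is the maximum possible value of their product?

6

Fill P[k] for k=2..5: at each k try every first piece i and multiply by the better of (k−i) uncut or P[k−i].
P[2] = 1·max(1,0) = 1·1 = 1
P[3] = max(1·2, 2·1) = 2
P[4] = max(1·3, 2·2, 3·1) = 4
P[5] = max(1·4, 2·3, 3·2, 4·1) = 6
One optimal split: 3 + 2; product 3·2 = 6.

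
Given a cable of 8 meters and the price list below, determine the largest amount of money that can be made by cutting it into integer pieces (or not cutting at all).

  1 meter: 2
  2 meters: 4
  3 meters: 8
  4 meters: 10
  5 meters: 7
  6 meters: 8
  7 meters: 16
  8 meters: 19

Consider every possible first cut. r[k] is the best of p[i]+r[k−i] over all sellable i≤k.
r[1] = 2
r[2] = 4  (first piece 1, then r[1]=2)
r[3] = 8
r[4] = 10  (first piece 1, then r[3]=8)
r[5] = 12  (first piece 1, then r[4]=10)
r[6] = 16  (first piece 3, then r[3]=8)
r[7] = 18  (first piece 1, then r[6]=16)
r[8] = 20  (first piece 1, then r[7]=18)
One optimal cutting: 3 + 3 + 1 + 1 → 8 + 8 + 2 + 2 = 20.

20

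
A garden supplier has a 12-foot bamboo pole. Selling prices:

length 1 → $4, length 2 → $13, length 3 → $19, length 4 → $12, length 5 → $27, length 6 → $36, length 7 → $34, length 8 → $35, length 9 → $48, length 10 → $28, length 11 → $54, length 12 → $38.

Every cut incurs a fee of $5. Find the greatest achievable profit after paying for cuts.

Build r[k] bottom-up: r[k] = max over allowed piece i of (p[i] + r[k−i]) − 5 per cut.
r[1] = 4
r[2] = max(4+4-5, 13+0) = 13
r[3] = max(4+13-5, 13+4-5, 19+0) = 19
r[4] = max(4+19-5, 13+13-5, 19+4-5, 12+0) = 21
r[5] = max(4+21-5, 13+19-5, 19+13-5, 12+4-5, 27+0) = 27
r[6] = max(4+27-5, 13+21-5, 19+19-5, 12+13-5, 27+4-5, 36+0) = 36
r[7] = max(4+36-5, 13+27-5, 19+21-5, …, 36+4-5, 34+0) = 35
r[8] = max(4+35-5, 13+36-5, 19+27-5, …, 34+4-5, 35+0) = 44
r[9] = max(4+44-5, 13+35-5, 19+36-5, …, 35+4-5, 48+0) = 50
r[10] = max(4+50-5, 13+44-5, 19+35-5, …, 48+4-5, 28+0) = 52
r[11] = max(4+52-5, 13+50-5, 19+44-5, …, 28+4-5, 54+0) = 58
r[12] = max(4+58-5, 13+52-5, 19+50-5, …, 54+4-5, 38+0) = 67
One optimal plan: pieces 6 + 6 (1 cut) → $72 − $5 = $67.

67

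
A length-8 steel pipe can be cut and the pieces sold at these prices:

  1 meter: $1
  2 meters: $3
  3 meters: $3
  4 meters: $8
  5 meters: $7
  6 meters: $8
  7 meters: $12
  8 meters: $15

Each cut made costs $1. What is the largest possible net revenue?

15

Consider every possible first cut. v[k] is the best of p[i]+v[k−i] over all sellable i≤k, charging 1 whenever i<k.
v[1] = 1
v[2] = max(1+1-1, 3+0) = 3
v[3] = max(1+3-1, 3+1-1, 3+0) = 3
v[4] = max(1+3-1, 3+3-1, 3+1-1, 8+0) = 8
v[5] = max(1+8-1, 3+3-1, 3+3-1, 8+1-1, 7+0) = 8
v[6] = max(1+8-1, 3+8-1, 3+3-1, 8+3-1, 7+1-1, 8+0) = 10
v[7] = max(1+10-1, 3+8-1, 3+8-1, …, 8+1-1, 12+0) = 12
v[8] = max(1+12-1, 3+10-1, 3+8-1, …, 12+1-1, 15+0) = 15
One optimal plan: pieces 4 + 4 (1 cut) → $16 − $1 = $15.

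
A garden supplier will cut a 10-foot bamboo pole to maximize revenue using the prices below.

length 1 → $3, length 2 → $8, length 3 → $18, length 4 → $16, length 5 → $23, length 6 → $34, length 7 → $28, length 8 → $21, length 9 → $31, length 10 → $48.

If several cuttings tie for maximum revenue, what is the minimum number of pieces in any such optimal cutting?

Consider every possible first cut. r[k] is the best of p[i]+r[k−i] over all sellable i≤k.
r[1] = 3
r[2] = max(3+3, 8+0) = 8
r[3] = max(3+8, 8+3, 18+0) = 18
r[4] = max(3+18, 8+8, 18+3, 16+0) = 21
r[5] = max(3+21, 8+18, 18+8, 16+3, 23+0) = 26
r[6] = max(3+26, 8+21, 18+18, 16+8, 23+3, 34+0) = 36
r[7] = max(3+36, 8+26, 18+21, …, 34+3, 28+0) = 39
r[8] = max(3+39, 8+36, 18+26, …, 28+3, 21+0) = 44
r[9] = max(3+44, 8+39, 18+36, …, 21+3, 31+0) = 54
r[10] = max(3+54, 8+44, 18+39, …, 31+3, 48+0) = 57
Maximum revenue is $57.
Now minimize piece count subject to staying optimal: for each k, pieces[k] = 1 + min over i with p[i]+r[k−i]=r[k] of pieces[k−i].
pieces[7] = 3
pieces[8] = 3
pieces[9] = 3
pieces[10] = 4

4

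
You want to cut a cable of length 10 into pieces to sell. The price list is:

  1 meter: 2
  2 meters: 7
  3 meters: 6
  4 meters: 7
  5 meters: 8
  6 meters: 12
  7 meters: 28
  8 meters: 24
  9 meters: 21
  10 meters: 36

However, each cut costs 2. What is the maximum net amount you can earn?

Build v[k] bottom-up: v[k] = max over allowed piece i of (p[i] + v[k−i]) − 2 per cut.
v[1] = 2
v[2] = max(2+2-2, 7+0) = 7
v[3] = max(2+7-2, 7+2-2, 6+0) = 7
v[4] = max(2+7-2, 7+7-2, 6+2-2, 7+0) = 12
v[5] = max(2+12-2, 7+7-2, 6+7-2, 7+2-2, 8+0) = 12
v[6] = max(2+12-2, 7+12-2, 6+7-2, 7+7-2, 8+2-2, 12+0) = 17
v[7] = max(2+17-2, 7+12-2, 6+12-2, …, 12+2-2, 28+0) = 28
v[8] = max(2+28-2, 7+17-2, 6+12-2, …, 28+2-2, 24+0) = 28
v[9] = max(2+28-2, 7+28-2, 6+17-2, …, 24+2-2, 21+0) = 33
v[10] = max(2+33-2, 7+28-2, 6+28-2, …, 21+2-2, 36+0) = 36
Best is to make no cuts and sell whole for 36.

36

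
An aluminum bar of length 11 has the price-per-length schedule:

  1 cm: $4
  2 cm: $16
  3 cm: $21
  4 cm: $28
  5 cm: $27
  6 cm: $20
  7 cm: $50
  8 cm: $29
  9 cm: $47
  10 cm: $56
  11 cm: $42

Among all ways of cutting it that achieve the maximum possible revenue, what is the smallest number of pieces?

Let r[k] be the best obtainable value from length k. For each k, try every first piece i and keep the best of price[i] + r[k−i].
r[1] = 4
r[2] = max(4+4, 16+0) = 16
r[3] = max(4+16, 16+4, 21+0) = 21
r[4] = max(4+21, 16+16, 21+4, 28+0) = 32
r[5] = max(4+32, 16+21, 21+16, 28+4, 27+0) = 37
r[6] = max(4+37, 16+32, 21+21, 28+16, 27+4, 20+0) = 48
r[7] = max(4+48, 16+37, 21+32, …, 20+4, 50+0) = 53
r[8] = max(4+53, 16+48, 21+37, …, 50+4, 29+0) = 64
r[9] = max(4+64, 16+53, 21+48, …, 29+4, 47+0) = 69
r[10] = max(4+69, 16+64, 21+53, …, 47+4, 56+0) = 80
r[11] = max(4+80, 16+69, 21+64, …, 56+4, 42+0) = 85
Maximum revenue is $85.
Now minimize piece count subject to staying optimal: for each k, pieces[k] = 1 + min over i with p[i]+r[k−i]=r[k] of pieces[k−i].
pieces[8] = 4
pieces[9] = 4
pieces[10] = 5
pieces[11] = 5

5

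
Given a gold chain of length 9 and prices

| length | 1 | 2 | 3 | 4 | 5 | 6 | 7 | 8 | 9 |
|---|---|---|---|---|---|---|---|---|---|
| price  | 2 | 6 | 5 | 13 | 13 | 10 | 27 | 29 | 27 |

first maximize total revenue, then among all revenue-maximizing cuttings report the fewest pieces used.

2

Let r[k] be the best obtainable value from length k. For each k, try every first piece i and keep the best of price[i] + r[k−i].
r[1] = 2
r[2] = 6
r[3] = 8  (first piece 1, then r[2]=6)
r[4] = 13
r[5] = 15  (first piece 1, then r[4]=13)
r[6] = 19  (first piece 2, then r[4]=13)
r[7] = 27
r[8] = 29  (first piece 1, then r[7]=27)
r[9] = 33  (first piece 2, then r[7]=27)
Maximum revenue is $33.
Now minimize piece count subject to staying optimal: for each k, pieces[k] = 1 + min over i with p[i]+r[k−i]=r[k] of pieces[k−i].
pieces[6] = 2
pieces[7] = 1
pieces[8] = 1
pieces[9] = 2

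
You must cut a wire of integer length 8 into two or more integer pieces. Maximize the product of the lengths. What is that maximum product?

Define P[k] = max over 1≤i<k of i · max(k−i, P[k−i]); the inner max lets the remainder stay uncut if that's better.
P[2] = 1×max(1,0) = 1×1 = 1
P[3] = 1×max(2,1) = 1×2 = 2
P[4] = 2×max(2,1) = 2×2 = 4
P[5] = 2×max(3,2) = 2×3 = 6
P[6] = 3×max(3,2) = 3×3 = 9
P[7] = 2×max(5,6) = 2×6 = 12
P[8] = 2×max(6,9) = 2×9 = 18
One optimal split: 3 + 3 + 2; product 3×3×2 = 18.

18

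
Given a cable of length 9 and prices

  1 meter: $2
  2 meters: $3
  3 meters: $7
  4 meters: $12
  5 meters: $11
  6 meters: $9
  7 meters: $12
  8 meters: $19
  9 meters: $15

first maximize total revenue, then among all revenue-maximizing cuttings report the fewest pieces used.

Let r[k] be the best obtainable value from length k. For each k, try every first piece i and keep the best of price[i] + r[k−i].
r[1] = 2
r[2] = 4  (first piece 1, then r[1]=2)
r[3] = 7
r[4] = 12
r[5] = 14  (first piece 1, then r[4]=12)
r[6] = 16  (first piece 1, then r[5]=14)
r[7] = 19  (first piece 3, then r[4]=12)
r[8] = 24  (first piece 4, then r[4]=12)
r[9] = 26  (first piece 1, then r[8]=24)
Maximum revenue is $26.
Now minimize piece count subject to staying optimal: for each k, pieces[k] = 1 + min over i with p[i]+r[k−i]=r[k] of pieces[k−i].
pieces[6] = 3
pieces[7] = 2
pieces[8] = 2
pieces[9] = 3

3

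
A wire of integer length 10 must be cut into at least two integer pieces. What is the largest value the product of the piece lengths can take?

Let m[k] be the best product for length k (with at least one cut). For each first piece i, the rest contributes max(k−i, m[k−i]).
m[2] = 1*max(1,0) = 1*1 = 1
m[3] = 1*max(2,1) = 1*2 = 2
m[4] = 2*max(2,1) = 2*2 = 4
m[5] = 2*max(3,2) = 2*3 = 6
m[6] = 3*max(3,2) = 3*3 = 9
m[7] = 2*max(5,6) = 2*6 = 12
m[8] = 2*max(6,9) = 2*9 = 18
m[9] = 3*max(6,9) = 3*9 = 27
m[10] = 2*max(8,18) = 2*18 = 36
One optimal split: 3 + 3 + 2 + 2; product 3*3*2*2 = 36.

36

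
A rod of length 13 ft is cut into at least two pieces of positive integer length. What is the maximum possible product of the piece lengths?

Let prod[k] be the best product for length k (with at least one cut). For each first piece i, the rest contributes max(k−i, prod[k−i]).
prod[2] = 1·max(1,0) = 1·1 = 1
prod[3] = 1·max(2,1) = 1·2 = 2
prod[4] = 2·max(2,1) = 2·2 = 4
prod[5] = 2·max(3,2) = 2·3 = 6
prod[6] = 3·max(3,2) = 3·3 = 9
prod[7] = 2·max(5,6) = 2·6 = 12
prod[8] = 2·max(6,9) = 2·9 = 18
prod[9] = 3·max(6,9) = 3·9 = 27
prod[10] = 2·max(8,18) = 2·18 = 36
prod[11] = 2·max(9,27) = 2·27 = 54
prod[12] = 3·max(9,27) = 3·27 = 81
prod[13] = 2·max(11,54) = 2·54 = 108
One optimal split: 3 + 3 + 3 + 2 + 2; product 3·3·3·2·2 = 108.

108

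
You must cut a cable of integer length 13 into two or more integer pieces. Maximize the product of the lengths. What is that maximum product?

108

Define prod[k] = max over 1≤i<k of i · max(k−i, prod[k−i]); the inner max lets the remainder stay uncut if that's better.
prod[2] = 1×max(1,0) = 1×1 = 1
prod[3] = 1×max(2,1) = 1×2 = 2
prod[4] = 2×max(2,1) = 2×2 = 4
prod[5] = 2×max(3,2) = 2×3 = 6
prod[6] = 3×max(3,2) = 3×3 = 9
prod[7] = 2×max(5,6) = 2×6 = 12
prod[8] = 2×max(6,9) = 2×9 = 18
prod[9] = 3×max(6,9) = 3×9 = 27
prod[10] = 2×max(8,18) = 2×18 = 36
prod[11] = 2×max(9,27) = 2×27 = 54
prod[12] = 3×max(9,27) = 3×27 = 81
prod[13] = 2×max(11,54) = 2×54 = 108
One optimal split: 3 + 3 + 3 + 2 + 2; product 3×3×3×2×2 = 108.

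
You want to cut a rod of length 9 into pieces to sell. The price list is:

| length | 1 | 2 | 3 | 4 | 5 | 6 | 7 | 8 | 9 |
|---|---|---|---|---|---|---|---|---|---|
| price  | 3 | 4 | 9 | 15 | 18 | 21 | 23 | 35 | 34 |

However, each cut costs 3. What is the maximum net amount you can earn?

Consider every possible first cut. net[k] is the best of p[i]+net[k−i] over all sellable i≤k, charging 3 whenever i<k.
net[1] = 3
net[2] = max(3+3-3, 4+0) = 4
net[3] = max(3+4-3, 4+3-3, 9+0) = 9
net[4] = max(3+9-3, 4+4-3, 9+3-3, 15+0) = 15
net[5] = max(3+15-3, 4+9-3, 9+4-3, 15+3-3, 18+0) = 18
net[6] = max(3+18-3, 4+15-3, 9+9-3, 15+4-3, 18+3-3, 21+0) = 21
net[7] = max(3+21-3, 4+18-3, 9+15-3, …, 21+3-3, 23+0) = 23
net[8] = max(3+23-3, 4+21-3, 9+18-3, …, 23+3-3, 35+0) = 35
net[9] = max(3+35-3, 4+23-3, 9+21-3, …, 35+3-3, 34+0) = 35
One optimal plan: pieces 8 + 1 (1 cut) → 38 − 3 = 35.

35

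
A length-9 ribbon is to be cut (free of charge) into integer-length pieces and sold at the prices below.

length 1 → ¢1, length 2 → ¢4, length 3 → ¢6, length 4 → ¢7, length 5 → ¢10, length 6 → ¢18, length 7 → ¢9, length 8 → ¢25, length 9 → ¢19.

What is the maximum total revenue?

26

Consider every possible first cut. r[k] is the best of p[i]+r[k−i] over all sellable i≤k.
r[1] = 1
r[2] = max(1+1, 4+0) = 4
r[3] = max(1+4, 4+1, 6+0) = 6
r[4] = max(1+6, 4+4, 6+1, 7+0) = 8
r[5] = max(1+8, 4+6, 6+4, 7+1, 10+0) = 10
r[6] = max(1+10, 4+8, 6+6, 7+4, 10+1, 18+0) = 18
r[7] = max(1+18, 4+10, 6+8, …, 18+1, 9+0) = 19
r[8] = max(1+19, 4+18, 6+10, …, 9+1, 25+0) = 25
r[9] = max(1+25, 4+19, 6+18, …, 25+1, 19+0) = 26
One optimal cutting: 8 + 1 → ¢25 + ¢1 = ¢26.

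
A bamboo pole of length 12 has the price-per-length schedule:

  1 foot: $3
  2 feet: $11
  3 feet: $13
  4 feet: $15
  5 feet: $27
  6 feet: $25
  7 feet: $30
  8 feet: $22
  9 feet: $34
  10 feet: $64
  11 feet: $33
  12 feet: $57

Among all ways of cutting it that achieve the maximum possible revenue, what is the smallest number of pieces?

2

Consider every possible first cut. r[k] is the best of p[i]+r[k−i] over all sellable i≤k.
r[1] = 3
r[2] = 11
r[3] = 14  (first piece 1, then r[2]=11)
r[4] = 22  (first piece 2, then r[2]=11)
r[5] = 27
r[6] = 33  (first piece 2, then r[4]=22)
r[7] = 38  (first piece 2, then r[5]=27)
r[8] = 44  (first piece 2, then r[6]=33)
r[9] = 49  (first piece 2, then r[7]=38)
r[10] = 64
r[11] = 67  (first piece 1, then r[10]=64)
r[12] = 75  (first piece 2, then r[10]=64)
Maximum revenue is $75.
Now minimize piece count subject to staying optimal: for each k, pieces[k] = 1 + min over i with p[i]+r[k−i]=r[k] of pieces[k−i].
pieces[9] = 3
pieces[10] = 1
pieces[11] = 2
pieces[12] = 2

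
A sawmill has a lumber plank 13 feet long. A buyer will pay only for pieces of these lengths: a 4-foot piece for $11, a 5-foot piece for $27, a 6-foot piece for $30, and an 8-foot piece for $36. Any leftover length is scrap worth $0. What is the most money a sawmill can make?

63

Build best[k] bottom-up: best[k] = max over allowed piece i of (p[i] + best[k−i]).
best[1] = 0
best[2] = 0
best[3] = 0
best[4] = 11
best[5] = max(11+0, 27+0) = 27
best[6] = max(11+0, 27+0, 30+0) = 30
best[7] = max(11+0, 27+0, 30+0) = 30
best[8] = max(11+11, 27+0, 30+0, 36+0) = 36
best[9] = max(11+27, 27+11, 30+0, 36+0) = 38
best[10] = max(11+30, 27+27, 30+11, 36+0) = 54
best[11] = max(11+30, 27+30, 30+27, 36+0) = 57
best[12] = max(11+36, 27+30, 30+30, 36+11) = 60
best[13] = max(11+38, 27+36, 30+30, 36+27) = 63
One optimal cutting: 8 + 5 → $63.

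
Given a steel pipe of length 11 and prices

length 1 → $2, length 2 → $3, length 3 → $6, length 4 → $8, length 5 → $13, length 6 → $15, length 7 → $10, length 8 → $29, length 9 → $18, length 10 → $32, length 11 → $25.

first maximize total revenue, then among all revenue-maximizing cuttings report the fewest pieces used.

2

Build r[k] bottom-up: r[k] = max over allowed piece i of (p[i] + r[k−i]).
r[1] = 2
r[2] = max(2+2, 3+0) = 4
r[3] = max(2+4, 3+2, 6+0) = 6
r[4] = max(2+6, 3+4, 6+2, 8+0) = 8
r[5] = max(2+8, 3+6, 6+4, 8+2, 13+0) = 13
r[6] = max(2+13, 3+8, 6+6, 8+4, 13+2, 15+0) = 15
r[7] = max(2+15, 3+13, 6+8, …, 15+2, 10+0) = 17
r[8] = max(2+17, 3+15, 6+13, …, 10+2, 29+0) = 29
r[9] = max(2+29, 3+17, 6+15, …, 29+2, 18+0) = 31
r[10] = max(2+31, 3+29, 6+17, …, 18+2, 32+0) = 33
r[11] = max(2+33, 3+31, 6+29, …, 32+2, 25+0) = 35
Maximum revenue is $35.
Now minimize piece count subject to staying optimal: for each k, pieces[k] = 1 + min over i with p[i]+r[k−i]=r[k] of pieces[k−i].
pieces[8] = 1
pieces[9] = 2
pieces[10] = 3
pieces[11] = 2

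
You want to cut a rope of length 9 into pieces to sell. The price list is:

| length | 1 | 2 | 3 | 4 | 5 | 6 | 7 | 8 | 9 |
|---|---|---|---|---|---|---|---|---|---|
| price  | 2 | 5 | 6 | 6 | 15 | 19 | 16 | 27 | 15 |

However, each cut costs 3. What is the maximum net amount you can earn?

26

Build net[k] bottom-up: net[k] = max over allowed piece i of (p[i] + net[k−i]) − 3 per cut.
net[1] = 2
net[2] = 5
net[3] = 6
net[4] = 7  (first piece 2, then net[2]=5)
net[5] = 15
net[6] = 19
net[7] = 18  (first piece 1, then net[6]=19)
net[8] = 27
net[9] = 26  (first piece 1, then net[8]=27)
One optimal plan: pieces 8 + 1 (1 cut) → 29 − 3 = 26.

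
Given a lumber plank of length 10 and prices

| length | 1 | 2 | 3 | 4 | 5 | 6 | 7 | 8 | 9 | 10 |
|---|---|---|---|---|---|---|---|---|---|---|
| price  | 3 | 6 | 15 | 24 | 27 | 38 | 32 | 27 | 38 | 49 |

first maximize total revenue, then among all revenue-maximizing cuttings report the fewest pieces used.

2

Let r[k] be the best obtainable value from length k. For each k, try every first piece i and keep the best of price[i] + r[k−i].
r[1] = 3
r[2] = 6  (first piece 1, then r[1]=3)
r[3] = 15
r[4] = 24
r[5] = 27  (first piece 1, then r[4]=24)
r[6] = 38
r[7] = 41  (first piece 1, then r[6]=38)
r[8] = 48  (first piece 4, then r[4]=24)
r[9] = 53  (first piece 3, then r[6]=38)
r[10] = 62  (first piece 4, then r[6]=38)
Maximum revenue is $62.
Now minimize piece count subject to staying optimal: for each k, pieces[k] = 1 + min over i with p[i]+r[k−i]=r[k] of pieces[k−i].
pieces[7] = 2
pieces[8] = 2
pieces[9] = 2
pieces[10] = 2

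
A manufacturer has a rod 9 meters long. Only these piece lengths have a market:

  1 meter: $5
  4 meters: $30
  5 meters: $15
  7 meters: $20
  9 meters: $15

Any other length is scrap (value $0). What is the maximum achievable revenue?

Consider every possible first cut. best[k] is the best of p[i]+best[k−i] over all sellable i≤k.
best[1] = 5
best[2] = 10  (first piece 1, then best[1]=5)
best[3] = 15  (first piece 1, then best[2]=10)
best[4] = max(5+15, 30+0) = 30
best[5] = max(5+30, 30+5, 15+0) = 35
best[6] = max(5+35, 30+10, 15+5) = 40
best[7] = max(5+40, 30+15, 15+10, 20+0) = 45
best[8] = max(5+45, 30+30, 15+15, 20+5) = 60
best[9] = max(5+60, 30+35, 15+30, 20+10, 15+0) = 65
One optimal cutting: 4 + 4 + 1 → $65.

65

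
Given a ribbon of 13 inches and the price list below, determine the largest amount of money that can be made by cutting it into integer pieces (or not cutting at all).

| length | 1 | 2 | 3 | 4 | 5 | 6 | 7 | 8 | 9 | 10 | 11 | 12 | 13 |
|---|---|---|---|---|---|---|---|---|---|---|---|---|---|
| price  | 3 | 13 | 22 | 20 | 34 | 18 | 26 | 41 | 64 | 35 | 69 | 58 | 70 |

Build v[k] bottom-up: v[k] = max over allowed piece i of (p[i] + v[k−i]).
v[1] = 3
v[2] = 13
v[3] = 22
v[4] = 26  (first piece 2, then v[2]=13)
v[5] = 35  (first piece 2, then v[3]=22)
v[6] = 44  (first piece 3, then v[3]=22)
v[7] = 48  (first piece 2, then v[5]=35)
v[8] = 57  (first piece 2, then v[6]=44)
v[9] = 66  (first piece 3, then v[6]=44)
v[10] = 70  (first piece 2, then v[8]=57)
v[11] = 79  (first piece 2, then v[9]=66)
v[12] = 88  (first piece 3, then v[9]=66)
v[13] = 92  (first piece 2, then v[11]=79)
One optimal cutting: 3 + 3 + 3 + 2 + 2 → ¢22 + ¢22 + ¢22 + ¢13 + ¢13 = ¢92.

92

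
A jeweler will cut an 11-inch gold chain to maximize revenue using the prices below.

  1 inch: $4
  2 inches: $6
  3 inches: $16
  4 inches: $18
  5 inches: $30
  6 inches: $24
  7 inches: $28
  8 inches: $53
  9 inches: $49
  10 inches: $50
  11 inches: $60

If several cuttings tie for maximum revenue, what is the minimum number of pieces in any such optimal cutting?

Build r[k] bottom-up: r[k] = max over allowed piece i of (p[i] + r[k−i]).
r[1] = 4
r[2] = 8  (first piece 1, then r[1]=4)
r[3] = 16
r[4] = 20  (first piece 1, then r[3]=16)
r[5] = 30
r[6] = 34  (first piece 1, then r[5]=30)
r[7] = 38  (first piece 1, then r[6]=34)
r[8] = 53
r[9] = 57  (first piece 1, then r[8]=53)
r[10] = 61  (first piece 1, then r[9]=57)
r[11] = 69  (first piece 3, then r[8]=53)
Maximum revenue is $69.
Now minimize piece count subject to staying optimal: for each k, pieces[k] = 1 + min over i with p[i]+r[k−i]=r[k] of pieces[k−i].
pieces[8] = 1
pieces[9] = 2
pieces[10] = 3
pieces[11] = 2

2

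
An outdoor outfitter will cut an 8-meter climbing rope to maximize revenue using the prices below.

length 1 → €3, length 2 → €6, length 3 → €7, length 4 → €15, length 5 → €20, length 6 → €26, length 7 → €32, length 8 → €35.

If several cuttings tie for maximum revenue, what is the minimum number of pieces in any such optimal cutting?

Consider every possible first cut. r[k] is the best of p[i]+r[k−i] over all sellable i≤k.
r[1] = 3
r[2] = 6  (first piece 1, then r[1]=3)
r[3] = 9  (first piece 1, then r[2]=6)
r[4] = 15
r[5] = 20
r[6] = 26
r[7] = 32
r[8] = 35  (first piece 1, then r[7]=32)
Maximum revenue is €35.
Now minimize piece count subject to staying optimal: for each k, pieces[k] = 1 + min over i with p[i]+r[k−i]=r[k] of pieces[k−i].
pieces[5] = 1
pieces[6] = 1
pieces[7] = 1
pieces[8] = 1

1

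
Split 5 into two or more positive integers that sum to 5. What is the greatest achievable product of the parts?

6

Fill f[k] for k=2..5: at each k try every first piece i and multiply by the better of (k−i) uncut or f[k−i].
f[2] = 1·max(1,0) = 1·1 = 1
f[3] = 1·max(2,1) = 1·2 = 2
f[4] = 2·max(2,1) = 2·2 = 4
f[5] = 2·max(3,2) = 2·3 = 6
One optimal split: 3 + 2; product 3·2 = 6.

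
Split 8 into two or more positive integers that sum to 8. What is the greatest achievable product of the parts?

Define prod[k] = max over 1≤i<k of i · max(k−i, prod[k−i]); the inner max lets the remainder stay uncut if that's better.
prod[2] = 1×max(1,0) = 1×1 = 1
prod[3] = 1×max(2,1) = 1×2 = 2
prod[4] = 2×max(2,1) = 2×2 = 4
prod[5] = 2×max(3,2) = 2×3 = 6
prod[6] = 3×max(3,2) = 3×3 = 9
prod[7] = 2×max(5,6) = 2×6 = 12
prod[8] = 2×max(6,9) = 2×9 = 18
One optimal split: 3 + 3 + 2; product 3×3×2 = 18.

18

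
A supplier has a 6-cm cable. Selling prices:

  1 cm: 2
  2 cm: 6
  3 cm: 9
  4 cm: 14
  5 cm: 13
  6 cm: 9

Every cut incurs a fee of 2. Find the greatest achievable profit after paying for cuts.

18

Build v[k] bottom-up: v[k] = max over allowed piece i of (p[i] + v[k−i]) − 2 per cut.
v[1] = 2
v[2] = 6
v[3] = 9
v[4] = 14
v[5] = 14  (first piece 1, then v[4]=14)
v[6] = 18  (first piece 2, then v[4]=14)
One optimal plan: pieces 4 + 2 (1 cut) → 20 − 2 = 18.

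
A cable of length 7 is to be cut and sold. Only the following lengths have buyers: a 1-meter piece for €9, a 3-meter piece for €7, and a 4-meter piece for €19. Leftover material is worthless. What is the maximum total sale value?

Build best[k] bottom-up: best[k] = max over allowed piece i of (p[i] + best[k−i]).
best[1] = 9
best[2] = 18  (first piece 1, then best[1]=9)
best[3] = max(9+18, 7+0) = 27
best[4] = max(9+27, 7+9, 19+0) = 36
best[5] = max(9+36, 7+18, 19+9) = 45
best[6] = max(9+45, 7+27, 19+18) = 54
best[7] = max(9+54, 7+36, 19+27) = 63
One optimal cutting: 1 + 1 + 1 + 1 + 1 + 1 + 1 → €63.

63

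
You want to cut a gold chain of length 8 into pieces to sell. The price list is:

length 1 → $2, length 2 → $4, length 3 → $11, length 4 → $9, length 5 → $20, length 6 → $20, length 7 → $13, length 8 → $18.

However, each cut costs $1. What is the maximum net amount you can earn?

Build net[k] bottom-up: net[k] = max over allowed piece i of (p[i] + net[k−i]) − 1 per cut.
net[1] = 2
net[2] = max(2+2-1, 4+0) = 4
net[3] = max(2+4-1, 4+2-1, 11+0) = 11
net[4] = max(2+11-1, 4+4-1, 11+2-1, 9+0) = 12
net[5] = max(2+12-1, 4+11-1, 11+4-1, 9+2-1, 20+0) = 20
net[6] = max(2+20-1, 4+12-1, 11+11-1, 9+4-1, 20+2-1, 20+0) = 21
net[7] = max(2+21-1, 4+20-1, 11+12-1, …, 20+2-1, 13+0) = 23
net[8] = max(2+23-1, 4+21-1, 11+20-1, …, 13+2-1, 18+0) = 30
One optimal plan: pieces 5 + 3 (1 cut) → $31 − $1 = $30.

30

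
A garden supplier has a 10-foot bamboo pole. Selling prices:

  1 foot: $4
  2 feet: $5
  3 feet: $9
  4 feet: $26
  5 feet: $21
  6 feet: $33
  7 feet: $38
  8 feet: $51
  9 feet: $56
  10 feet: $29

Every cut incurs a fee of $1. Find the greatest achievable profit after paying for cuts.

59

Consider every possible first cut. v[k] is the best of p[i]+v[k−i] over all sellable i≤k, charging 1 whenever i<k.
v[1] = 4
v[2] = max(4+4-1, 5+0) = 7
v[3] = max(4+7-1, 5+4-1, 9+0) = 10
v[4] = max(4+10-1, 5+7-1, 9+4-1, 26+0) = 26
v[5] = max(4+26-1, 5+10-1, 9+7-1, 26+4-1, 21+0) = 29
v[6] = max(4+29-1, 5+26-1, 9+10-1, 26+7-1, 21+4-1, 33+0) = 33
v[7] = max(4+33-1, 5+29-1, 9+26-1, …, 33+4-1, 38+0) = 38
v[8] = max(4+38-1, 5+33-1, 9+29-1, …, 38+4-1, 51+0) = 51
v[9] = max(4+51-1, 5+38-1, 9+33-1, …, 51+4-1, 56+0) = 56
v[10] = max(4+56-1, 5+51-1, 9+38-1, …, 56+4-1, 29+0) = 59
One optimal plan: pieces 9 + 1 (1 cut) → $60 − $1 = $59.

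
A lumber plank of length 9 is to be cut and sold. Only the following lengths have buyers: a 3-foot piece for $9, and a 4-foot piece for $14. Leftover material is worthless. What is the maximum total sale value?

28

Build r[k] bottom-up: r[k] = max over allowed piece i of (p[i] + r[k−i]).
r[1] = 0
r[2] = 0
r[3] = 9
r[4] = 14
r[5] = 14
r[6] = 18  (first piece 3, then r[3]=9)
r[7] = 23  (first piece 3, then r[4]=14)
r[8] = 28  (first piece 4, then r[4]=14)
r[9] = 28
One optimal cutting: pieces 4 + 4 with 1 foot of scrap → $28.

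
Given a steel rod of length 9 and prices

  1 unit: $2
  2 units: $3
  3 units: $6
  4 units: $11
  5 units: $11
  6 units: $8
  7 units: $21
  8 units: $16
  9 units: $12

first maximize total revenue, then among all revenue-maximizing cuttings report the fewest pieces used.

3

Consider every possible first cut. r[k] is the best of p[i]+r[k−i] over all sellable i≤k.
r[1] = 2
r[2] = max(2+2, 3+0) = 4
r[3] = max(2+4, 3+2, 6+0) = 6
r[4] = max(2+6, 3+4, 6+2, 11+0) = 11
r[5] = max(2+11, 3+6, 6+4, 11+2, 11+0) = 13
r[6] = max(2+13, 3+11, 6+6, 11+4, 11+2, 8+0) = 15
r[7] = max(2+15, 3+13, 6+11, …, 8+2, 21+0) = 21
r[8] = max(2+21, 3+15, 6+13, …, 21+2, 16+0) = 23
r[9] = max(2+23, 3+21, 6+15, …, 16+2, 12+0) = 25
Maximum revenue is $25.
Now minimize piece count subject to staying optimal: for each k, pieces[k] = 1 + min over i with p[i]+r[k−i]=r[k] of pieces[k−i].
pieces[6] = 3
pieces[7] = 1
pieces[8] = 2
pieces[9] = 3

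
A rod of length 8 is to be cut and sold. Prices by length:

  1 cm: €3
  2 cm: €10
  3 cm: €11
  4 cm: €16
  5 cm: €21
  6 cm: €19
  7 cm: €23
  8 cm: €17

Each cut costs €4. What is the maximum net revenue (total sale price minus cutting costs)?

28

Consider every possible first cut. net[k] is the best of p[i]+net[k−i] over all sellable i≤k, charging 4 whenever i<k.
net[1] = 3
net[2] = max(3+3-4, 10+0) = 10
net[3] = max(3+10-4, 10+3-4, 11+0) = 11
net[4] = max(3+11-4, 10+10-4, 11+3-4, 16+0) = 16
net[5] = max(3+16-4, 10+11-4, 11+10-4, 16+3-4, 21+0) = 21
net[6] = max(3+21-4, 10+16-4, 11+11-4, 16+10-4, 21+3-4, 19+0) = 22
net[7] = max(3+22-4, 10+21-4, 11+16-4, …, 19+3-4, 23+0) = 27
net[8] = max(3+27-4, 10+22-4, 11+21-4, …, 23+3-4, 17+0) = 28
One optimal plan: pieces 2 + 2 + 2 + 2 (3 cuts) → €40 − €12 = €28.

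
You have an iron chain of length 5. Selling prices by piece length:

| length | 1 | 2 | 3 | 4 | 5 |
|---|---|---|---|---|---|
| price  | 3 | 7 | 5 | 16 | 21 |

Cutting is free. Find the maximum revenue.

21

Build R[k] bottom-up: R[k] = max over allowed piece i of (p[i] + R[k−i]).
R[1] = 3
R[2] = 7
R[3] = 10  (first piece 1, then R[2]=7)
R[4] = 16
R[5] = 21
Best is to sell the whole 5-link piece uncut for $21.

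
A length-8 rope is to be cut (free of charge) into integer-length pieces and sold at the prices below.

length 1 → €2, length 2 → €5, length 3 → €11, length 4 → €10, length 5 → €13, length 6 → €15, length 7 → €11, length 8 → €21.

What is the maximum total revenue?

27

Let best[k] be the best obtainable value from length k. For each k, try every first piece i and keep the best of price[i] + best[k−i].
best[1] = 2
best[2] = max(2+2, 5+0) = 5
best[3] = max(2+5, 5+2, 11+0) = 11
best[4] = max(2+11, 5+5, 11+2, 10+0) = 13
best[5] = max(2+13, 5+11, 11+5, 10+2, 13+0) = 16
best[6] = max(2+16, 5+13, 11+11, 10+5, 13+2, 15+0) = 22
best[7] = max(2+22, 5+16, 11+13, …, 15+2, 11+0) = 24
best[8] = max(2+24, 5+22, 11+16, …, 11+2, 21+0) = 27
One optimal cutting: 3 + 3 + 2 → €11 + €11 + €5 = €27.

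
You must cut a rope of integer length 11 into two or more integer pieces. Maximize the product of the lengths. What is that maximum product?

Let prod[k] be the best product for length k (with at least one cut). For each first piece i, the rest contributes max(k−i, prod[k−i]).
Small cases: prod[2]=1, prod[3]=2, prod[4]=4, prod[5]=6.
prod[6] = max(1×6, 2×4, 3×3, 4×2, 5×1) = 9
prod[7] = max(1×9, 2×6, 3×4, 4×3, 5×2, 6×1) = 12
prod[8] = max(1×12, 2×9, 3×6, …, 6×2, 7×1) = 18
prod[9] = max(1×18, 2×12, 3×9, …, 7×2, 8×1) = 27
prod[10] = max(1×27, 2×18, 3×12, …, 8×2, 9×1) = 36
prod[11] = max(1×36, 2×27, 3×18, …, 9×2, 10×1) = 54
One optimal split: 3 + 3 + 3 + 2; product 3×3×3×2 = 54.

54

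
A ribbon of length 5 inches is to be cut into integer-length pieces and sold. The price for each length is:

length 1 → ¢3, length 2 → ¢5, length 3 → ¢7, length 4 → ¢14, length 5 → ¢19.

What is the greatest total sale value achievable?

Let v[k] be the best obtainable value from length k. For each k, try every first piece i and keep the best of price[i] + v[k−i].
v[1] = 3
v[2] = 6  (first piece 1, then v[1]=3)
v[3] = 9  (first piece 1, then v[2]=6)
v[4] = 14
v[5] = 19
Best is to sell the whole 5-inch piece uncut for ¢19.

19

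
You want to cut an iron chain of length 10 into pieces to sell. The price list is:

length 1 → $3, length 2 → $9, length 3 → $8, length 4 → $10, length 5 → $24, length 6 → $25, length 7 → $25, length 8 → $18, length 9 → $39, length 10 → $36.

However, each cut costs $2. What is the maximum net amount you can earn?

46

Consider every possible first cut. r[k] is the best of p[i]+r[k−i] over all sellable i≤k, charging 2 whenever i<k.
r[1] = 3
r[2] = 9
r[3] = 10  (first piece 1, then r[2]=9)
r[4] = 16  (first piece 2, then r[2]=9)
r[5] = 24
r[6] = 25  (first piece 1, then r[5]=24)
r[7] = 31  (first piece 2, then r[5]=24)
r[8] = 32  (first piece 1, then r[7]=31)
r[9] = 39
r[10] = 46  (first piece 5, then r[5]=24)
One optimal plan: pieces 5 + 5 (1 cut) → $48 − $2 = $46.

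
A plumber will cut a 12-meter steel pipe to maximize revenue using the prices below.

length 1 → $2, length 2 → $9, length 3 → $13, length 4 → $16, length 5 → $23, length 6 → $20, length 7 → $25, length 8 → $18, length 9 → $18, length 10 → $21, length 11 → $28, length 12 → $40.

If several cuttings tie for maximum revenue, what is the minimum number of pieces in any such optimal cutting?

Build r[k] bottom-up: r[k] = max over allowed piece i of (p[i] + r[k−i]).
r[1] = 2
r[2] = max(2+2, 9+0) = 9
r[3] = max(2+9, 9+2, 13+0) = 13
r[4] = max(2+13, 9+9, 13+2, 16+0) = 18
r[5] = max(2+18, 9+13, 13+9, 16+2, 23+0) = 23
r[6] = max(2+23, 9+18, 13+13, 16+9, 23+2, 20+0) = 27
r[7] = max(2+27, 9+23, 13+18, …, 20+2, 25+0) = 32
r[8] = max(2+32, 9+27, 13+23, …, 25+2, 18+0) = 36
r[9] = max(2+36, 9+32, 13+27, …, 18+2, 18+0) = 41
r[10] = max(2+41, 9+36, 13+32, …, 18+2, 21+0) = 46
r[11] = max(2+46, 9+41, 13+36, …, 21+2, 28+0) = 50
r[12] = max(2+50, 9+46, 13+41, …, 28+2, 40+0) = 55
Maximum revenue is $55.
Now minimize piece count subject to staying optimal: for each k, pieces[k] = 1 + min over i with p[i]+r[k−i]=r[k] of pieces[k−i].
pieces[9] = 3
pieces[10] = 2
pieces[11] = 4
pieces[12] = 3

3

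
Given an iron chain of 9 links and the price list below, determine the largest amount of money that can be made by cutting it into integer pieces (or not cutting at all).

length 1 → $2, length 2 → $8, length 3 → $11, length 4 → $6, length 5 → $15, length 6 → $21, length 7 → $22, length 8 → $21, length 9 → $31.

Build r[k] bottom-up: r[k] = max over allowed piece i of (p[i] + r[k−i]).
r[1] = 2
r[2] = 8
r[3] = 11
r[4] = 16  (first piece 2, then r[2]=8)
r[5] = 19  (first piece 2, then r[3]=11)
r[6] = 24  (first piece 2, then r[4]=16)
r[7] = 27  (first piece 2, then r[5]=19)
r[8] = 32  (first piece 2, then r[6]=24)
r[9] = 35  (first piece 2, then r[7]=27)
One optimal cutting: 3 + 2 + 2 + 2 → $11 + $8 + $8 + $8 = $35.

35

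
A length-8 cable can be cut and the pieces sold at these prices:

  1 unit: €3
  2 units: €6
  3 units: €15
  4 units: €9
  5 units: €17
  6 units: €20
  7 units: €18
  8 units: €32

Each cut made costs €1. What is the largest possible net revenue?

Let v[k] be the best obtainable value from length k. For each k, try every first piece i and keep the best of price[i] + v[k−i] minus the 1 cut fee when i<k.
v[1] = 3
v[2] = 6
v[3] = 15
v[4] = 17  (first piece 1, then v[3]=15)
v[5] = 20  (first piece 2, then v[3]=15)
v[6] = 29  (first piece 3, then v[3]=15)
v[7] = 31  (first piece 1, then v[6]=29)
v[8] = 34  (first piece 2, then v[6]=29)
One optimal plan: pieces 3 + 3 + 2 (2 cuts) → €36 − €2 = €34.

34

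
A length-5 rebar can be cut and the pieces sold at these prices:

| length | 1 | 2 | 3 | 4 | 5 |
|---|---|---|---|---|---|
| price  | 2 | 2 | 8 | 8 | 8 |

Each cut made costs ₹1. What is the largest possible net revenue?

Consider every possible first cut. net[k] is the best of p[i]+net[k−i] over all sellable i≤k, charging 1 whenever i<k.
net[1] = 2
net[2] = max(2+2-1, 2+0) = 3
net[3] = max(2+3-1, 2+2-1, 8+0) = 8
net[4] = max(2+8-1, 2+3-1, 8+2-1, 8+0) = 9
net[5] = max(2+9-1, 2+8-1, 8+3-1, 8+2-1, 8+0) = 10
One optimal plan: pieces 3 + 1 + 1 (2 cuts) → ₹12 − ₹2 = ₹10.

10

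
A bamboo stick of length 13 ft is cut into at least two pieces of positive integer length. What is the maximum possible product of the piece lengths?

Fill f[k] for k=2..13: at each k try every first piece i and multiply by the better of (k−i) uncut or f[k−i].
f[2] = 1×max(1,0) = 1×1 = 1
f[3] = max(1×2, 2×1) = 2
f[4] = max(1×3, 2×2, 3×1) = 4
f[5] = max(1×4, 2×3, 3×2, 4×1) = 6
f[6] = max(1×6, 2×4, 3×3, 4×2, 5×1) = 9
f[7] = max(1×9, 2×6, 3×4, 4×3, 5×2, 6×1) = 12
f[8] = max(1×12, 2×9, 3×6, …, 6×2, 7×1) = 18
f[9] = max(1×18, 2×12, 3×9, …, 7×2, 8×1) = 27
f[10] = max(1×27, 2×18, 3×12, …, 8×2, 9×1) = 36
f[11] = max(1×36, 2×27, 3×18, …, 9×2, 10×1) = 54
f[12] = max(1×54, 2×36, 3×27, …, 10×2, 11×1) = 81
f[13] = max(1×81, 2×54, 3×36, …, 11×2, 12×1) = 108
One optimal split: 3 + 3 + 3 + 2 + 2; product 3×3×3×2×2 = 108.

108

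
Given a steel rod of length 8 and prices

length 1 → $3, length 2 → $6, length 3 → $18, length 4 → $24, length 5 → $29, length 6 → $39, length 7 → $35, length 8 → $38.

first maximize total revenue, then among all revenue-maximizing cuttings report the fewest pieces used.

Let r[k] be the best obtainable value from length k. For each k, try every first piece i and keep the best of price[i] + r[k−i].
r[1] = 3
r[2] = 6  (first piece 1, then r[1]=3)
r[3] = 18
r[4] = 24
r[5] = 29
r[6] = 39
r[7] = 42  (first piece 1, then r[6]=39)
r[8] = 48  (first piece 4, then r[4]=24)
Maximum revenue is $48.
Now minimize piece count subject to staying optimal: for each k, pieces[k] = 1 + min over i with p[i]+r[k−i]=r[k] of pieces[k−i].
pieces[5] = 1
pieces[6] = 1
pieces[7] = 2
pieces[8] = 2

2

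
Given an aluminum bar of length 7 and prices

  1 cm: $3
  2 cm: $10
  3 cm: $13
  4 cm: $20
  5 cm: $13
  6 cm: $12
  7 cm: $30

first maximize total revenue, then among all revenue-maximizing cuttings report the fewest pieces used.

2

Let r[k] be the best obtainable value from length k. For each k, try every first piece i and keep the best of price[i] + r[k−i].
r[1] = 3
r[2] = max(3+3, 10+0) = 10
r[3] = max(3+10, 10+3, 13+0) = 13
r[4] = max(3+13, 10+10, 13+3, 20+0) = 20
r[5] = max(3+20, 10+13, 13+10, 20+3, 13+0) = 23
r[6] = max(3+23, 10+20, 13+13, 20+10, 13+3, 12+0) = 30
r[7] = max(3+30, 10+23, 13+20, …, 12+3, 30+0) = 33
Maximum revenue is $33.
Now minimize piece count subject to staying optimal: for each k, pieces[k] = 1 + min over i with p[i]+r[k−i]=r[k] of pieces[k−i].
pieces[4] = 1
pieces[5] = 2
pieces[6] = 2
pieces[7] = 2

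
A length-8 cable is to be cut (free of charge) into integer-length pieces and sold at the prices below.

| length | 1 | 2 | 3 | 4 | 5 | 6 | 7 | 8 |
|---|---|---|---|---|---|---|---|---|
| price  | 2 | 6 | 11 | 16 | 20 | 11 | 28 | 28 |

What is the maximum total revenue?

Build R[k] bottom-up: R[k] = max over allowed piece i of (p[i] + R[k−i]).
R[1] = 2
R[2] = 6
R[3] = 11
R[4] = 16
R[5] = 20
R[6] = 22  (first piece 1, then R[5]=20)
R[7] = 28
R[8] = 32  (first piece 4, then R[4]=16)
One optimal cutting: 4 + 4 → 16 + 16 = 32.

32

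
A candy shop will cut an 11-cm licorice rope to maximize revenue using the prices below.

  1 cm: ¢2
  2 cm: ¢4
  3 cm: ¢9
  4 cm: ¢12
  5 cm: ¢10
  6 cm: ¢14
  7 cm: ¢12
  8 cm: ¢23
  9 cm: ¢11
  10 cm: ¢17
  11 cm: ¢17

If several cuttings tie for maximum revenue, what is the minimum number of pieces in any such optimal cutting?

Build r[k] bottom-up: r[k] = max over allowed piece i of (p[i] + r[k−i]).
r[1] = 2
r[2] = max(2+2, 4+0) = 4
r[3] = max(2+4, 4+2, 9+0) = 9
r[4] = max(2+9, 4+4, 9+2, 12+0) = 12
r[5] = max(2+12, 4+9, 9+4, 12+2, 10+0) = 14
r[6] = max(2+14, 4+12, 9+9, 12+4, 10+2, 14+0) = 18
r[7] = max(2+18, 4+14, 9+12, …, 14+2, 12+0) = 21
r[8] = max(2+21, 4+18, 9+14, …, 12+2, 23+0) = 24
r[9] = max(2+24, 4+21, 9+18, …, 23+2, 11+0) = 27
r[10] = max(2+27, 4+24, 9+21, …, 11+2, 17+0) = 30
r[11] = max(2+30, 4+27, 9+24, …, 17+2, 17+0) = 33
Maximum revenue is ¢33.
Now minimize piece count subject to staying optimal: for each k, pieces[k] = 1 + min over i with p[i]+r[k−i]=r[k] of pieces[k−i].
pieces[8] = 2
pieces[9] = 3
pieces[10] = 3
pieces[11] = 3

3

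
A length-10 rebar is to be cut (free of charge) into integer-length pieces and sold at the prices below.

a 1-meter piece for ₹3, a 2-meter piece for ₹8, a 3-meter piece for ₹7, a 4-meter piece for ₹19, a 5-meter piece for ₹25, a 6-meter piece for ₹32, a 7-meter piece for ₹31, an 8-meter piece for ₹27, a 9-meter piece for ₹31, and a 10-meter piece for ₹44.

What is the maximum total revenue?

51

Let v[k] be the best obtainable value from length k. For each k, try every first piece i and keep the best of price[i] + v[k−i].
v[1] = 3
v[2] = max(3+3, 8+0) = 8
v[3] = max(3+8, 8+3, 7+0) = 11
v[4] = max(3+11, 8+8, 7+3, 19+0) = 19
v[5] = max(3+19, 8+11, 7+8, 19+3, 25+0) = 25
v[6] = max(3+25, 8+19, 7+11, 19+8, 25+3, 32+0) = 32
v[7] = max(3+32, 8+25, 7+19, …, 32+3, 31+0) = 35
v[8] = max(3+35, 8+32, 7+25, …, 31+3, 27+0) = 40
v[9] = max(3+40, 8+35, 7+32, …, 27+3, 31+0) = 44
v[10] = max(3+44, 8+40, 7+35, …, 31+3, 44+0) = 51
One optimal cutting: 6 + 4 → ₹32 + ₹19 = ₹51.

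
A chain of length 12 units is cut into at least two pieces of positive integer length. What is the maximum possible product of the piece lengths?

Let prod[k] be the best product for length k (with at least one cut). For each first piece i, the rest contributes max(k−i, prod[k−i]).
Small cases: prod[2]=1, prod[3]=2, prod[4]=4, prod[5]=6.
prod[6] = 3·max(3,2) = 3·3 = 9
prod[7] = 2·max(5,6) = 2·6 = 12
prod[8] = 2·max(6,9) = 2·9 = 18
prod[9] = 3·max(6,9) = 3·9 = 27
prod[10] = 2·max(8,18) = 2·18 = 36
prod[11] = 2·max(9,27) = 2·27 = 54
prod[12] = 3·max(9,27) = 3·27 = 81
One optimal split: 3 + 3 + 3 + 3; product 3·3·3·3 = 81.

81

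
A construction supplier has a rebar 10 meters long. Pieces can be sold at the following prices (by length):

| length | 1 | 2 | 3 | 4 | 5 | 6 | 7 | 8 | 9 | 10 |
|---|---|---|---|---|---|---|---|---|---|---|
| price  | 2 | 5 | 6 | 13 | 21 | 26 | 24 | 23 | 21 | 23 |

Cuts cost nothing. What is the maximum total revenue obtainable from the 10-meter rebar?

Build r[k] bottom-up: r[k] = max over allowed piece i of (p[i] + r[k−i]).
r[1] = 2
r[2] = max(2+2, 5+0) = 5
r[3] = max(2+5, 5+2, 6+0) = 7
r[4] = max(2+7, 5+5, 6+2, 13+0) = 13
r[5] = max(2+13, 5+7, 6+5, 13+2, 21+0) = 21
r[6] = max(2+21, 5+13, 6+7, 13+5, 21+2, 26+0) = 26
r[7] = max(2+26, 5+21, 6+13, …, 26+2, 24+0) = 28
r[8] = max(2+28, 5+26, 6+21, …, 24+2, 23+0) = 31
r[9] = max(2+31, 5+28, 6+26, …, 23+2, 21+0) = 34
r[10] = max(2+34, 5+31, 6+28, …, 21+2, 23+0) = 42
One optimal cutting: 5 + 5 → ₹21 + ₹21 = ₹42.

42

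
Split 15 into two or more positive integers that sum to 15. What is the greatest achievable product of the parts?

243

Fill P[k] for k=2..15: at each k try every first piece i and multiply by the better of (k−i) uncut or P[k−i].
Small cases: P[2]=1, P[3]=2, P[4]=4, P[5]=6, P[6]=9, P[7]=12, P[8]=18.
P[9] = 3×max(6,9) = 3×9 = 27
P[10] = 2×max(8,18) = 2×18 = 36
P[11] = 2×max(9,27) = 2×27 = 54
P[12] = 3×max(9,27) = 3×27 = 81
P[13] = 2×max(11,54) = 2×54 = 108
P[14] = 2×max(12,81) = 2×81 = 162
P[15] = 3×max(12,81) = 3×81 = 243
One optimal split: 3 + 3 + 3 + 3 + 3; product 3×3×3×3×3 = 243.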